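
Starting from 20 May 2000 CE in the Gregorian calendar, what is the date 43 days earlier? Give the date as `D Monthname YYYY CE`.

JDN of 20 May 2000 CE = 2451685.
2451685 − 43 = 2451642.
JDN 2451642 in the Gregorian calendar is 7 April 2000 CE.

7 April 2000 CE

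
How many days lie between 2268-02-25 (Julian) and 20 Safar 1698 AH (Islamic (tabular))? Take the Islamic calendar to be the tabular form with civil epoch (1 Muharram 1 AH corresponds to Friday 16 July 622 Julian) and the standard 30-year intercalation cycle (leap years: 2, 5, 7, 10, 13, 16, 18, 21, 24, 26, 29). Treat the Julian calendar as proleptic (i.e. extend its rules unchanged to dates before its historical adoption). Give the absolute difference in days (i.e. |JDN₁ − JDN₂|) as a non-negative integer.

JDN of the first date = 2549500.
JDN of the second date = 2549849.
|2549849 − 2549500| = 349.

349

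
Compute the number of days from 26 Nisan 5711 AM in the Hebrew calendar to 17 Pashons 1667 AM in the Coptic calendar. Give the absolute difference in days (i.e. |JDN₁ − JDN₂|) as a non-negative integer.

23

JDN of the first date = 2433769.
JDN of the second date = 2433792.
|2433792 − 2433769| = 23.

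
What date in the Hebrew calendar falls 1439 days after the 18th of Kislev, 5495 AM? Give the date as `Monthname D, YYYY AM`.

Kislev 9, 5499 AM

Counting 1439 days forward from JDN 2354737 reaches JDN 2356176, which is Kislev 9, 5499 AM.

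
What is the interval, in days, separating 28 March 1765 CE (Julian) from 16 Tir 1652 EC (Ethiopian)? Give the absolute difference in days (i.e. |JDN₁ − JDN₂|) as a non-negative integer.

JDN of the first date = 2365811.
JDN of the second date = 2327384.
|2327384 − 2365811| = 38427.

38427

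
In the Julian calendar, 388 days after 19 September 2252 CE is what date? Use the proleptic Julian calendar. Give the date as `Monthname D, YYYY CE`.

October 12, 2253 CE

Counting 388 days forward from JDN 2543863 reaches JDN 2544251, which is October 12, 2253 CE.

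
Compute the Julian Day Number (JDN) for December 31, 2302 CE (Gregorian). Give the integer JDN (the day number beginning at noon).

2562212

JDN 2299161 is 15 October 1582 CE (Gregorian); the target day is +263051 days from there, so JDN = 2562212.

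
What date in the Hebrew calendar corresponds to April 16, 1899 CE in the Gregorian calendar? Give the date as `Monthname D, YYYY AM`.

Both dates share Julian Day Number 2414761; in the Hebrew calendar that is 6 Iyar 5659 AM.

Iyar 6, 5659 AM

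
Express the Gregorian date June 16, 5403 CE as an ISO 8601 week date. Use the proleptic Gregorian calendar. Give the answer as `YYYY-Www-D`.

The weekday is Thursday (ISO weekday 4).
That Thursday belongs to ISO week 24 of ISO year 5403.

5403-W24-4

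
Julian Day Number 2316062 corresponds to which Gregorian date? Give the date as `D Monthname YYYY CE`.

JDN 2451545 is 1 Jan 2000; 2316062 is −135483 days from there.

22 January 1629 CE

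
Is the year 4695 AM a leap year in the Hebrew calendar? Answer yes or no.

Hebrew year 4695 is year 2 of its 19-year Metonic cycle; leap years are at positions 3, 6, 8, 11, 14, 17, 19, so it is a common year (12 months).

no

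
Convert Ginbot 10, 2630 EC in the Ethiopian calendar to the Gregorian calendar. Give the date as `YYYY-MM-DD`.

2638-05-23

Julian Day Number of the source date = 2684712.
Converting JDN 2684712 to the Gregorian calendar gives 23 May 2638 CE.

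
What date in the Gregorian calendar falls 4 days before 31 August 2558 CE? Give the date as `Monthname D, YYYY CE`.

Counting 4 days back from JDN 2655593 reaches JDN 2655589, which is August 27, 2558 CE.

August 27, 2558 CE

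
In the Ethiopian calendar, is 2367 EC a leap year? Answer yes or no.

2367 mod 4 = 3; in the Ethiopian calendar a year is leap when year mod 4 = 3, so it is a leap year.

yes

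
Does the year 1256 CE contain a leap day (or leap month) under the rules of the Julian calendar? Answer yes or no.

yes

1256 mod 4 = 0, so it is a leap year in the Julian calendar.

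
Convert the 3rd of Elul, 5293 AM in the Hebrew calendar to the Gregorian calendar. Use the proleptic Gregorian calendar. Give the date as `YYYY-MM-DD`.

Both dates share Julian Day Number 2281222; in the Gregorian calendar that is 3 September 1533 CE.

1533-09-03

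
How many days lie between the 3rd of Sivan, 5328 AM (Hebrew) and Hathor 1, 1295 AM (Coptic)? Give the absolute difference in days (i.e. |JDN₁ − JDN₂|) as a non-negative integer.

3803

First date → JDN 2293920; second date → JDN 2297723.
The interval is |2293920 − 2297723| = 3803 days.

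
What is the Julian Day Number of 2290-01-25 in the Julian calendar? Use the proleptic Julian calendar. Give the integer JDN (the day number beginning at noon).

In the Gregorian calendar the same day is 9 February 2290.
JDN 2400001 is 17 November 1858 CE (Gregorian), MJD 0; the target day is +157504 days from there, so JDN = 2557505.

2557505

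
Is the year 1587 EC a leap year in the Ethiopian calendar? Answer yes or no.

1587 mod 4 = 3; in the Ethiopian calendar a year is leap when year mod 4 = 3, so it is a leap year.

yes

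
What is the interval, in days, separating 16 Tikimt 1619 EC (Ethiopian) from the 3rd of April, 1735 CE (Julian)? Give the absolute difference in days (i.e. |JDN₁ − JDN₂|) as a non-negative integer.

First date → JDN 2315240; second date → JDN 2354859.
The interval is |2315240 − 2354859| = 39619 days.

39619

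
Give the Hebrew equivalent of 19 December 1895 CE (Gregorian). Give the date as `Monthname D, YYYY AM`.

Julian Day Number of the source date = 2413547.
Converting JDN 2413547 to the Hebrew calendar gives 2 Tevet 5656 AM.

Tevet 2, 5656 AM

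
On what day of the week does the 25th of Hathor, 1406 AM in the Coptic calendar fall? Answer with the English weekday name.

Thursday

In the Gregorian calendar this is 1 December 1689 (JDN 2338290).
Since JDN mod 7 = 3 (0 = Monday), the day is Thursday.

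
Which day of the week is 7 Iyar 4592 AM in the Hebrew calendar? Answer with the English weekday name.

Equivalently 16 April 832 Gregorian, JDN 2025048.
Since JDN mod 7 = 4 (0 = Monday), the day is Friday.

Friday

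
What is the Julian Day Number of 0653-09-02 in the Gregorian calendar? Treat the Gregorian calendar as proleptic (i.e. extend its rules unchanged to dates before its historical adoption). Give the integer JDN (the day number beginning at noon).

JDN 2451545 is 1 January 2000 CE (Gregorian); the target day is −491737 days from there, so JDN = 1959808.

1959808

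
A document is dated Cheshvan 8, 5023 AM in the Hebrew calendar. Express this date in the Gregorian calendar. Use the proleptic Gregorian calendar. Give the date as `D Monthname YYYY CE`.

Julian Day Number of the source date = 2182299.
Converting JDN 2182299 to the Gregorian calendar gives 30 October 1262 CE.

30 October 1262 CE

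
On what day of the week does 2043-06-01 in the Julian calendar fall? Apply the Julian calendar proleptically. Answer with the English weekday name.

In the Gregorian calendar this is 14 June 2043 (JDN 2467415).
2467415 ≡ 6 (mod 7); counting from Monday = 0 gives Sunday.

Sunday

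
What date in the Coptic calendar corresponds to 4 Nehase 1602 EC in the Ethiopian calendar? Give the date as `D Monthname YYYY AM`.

4 Mesori 1326 AM

The source date corresponds to 7 August 1610 in the Gregorian calendar (JDN 2309319).
That day falls on 4 Mesori 1326 AM in the Coptic calendar.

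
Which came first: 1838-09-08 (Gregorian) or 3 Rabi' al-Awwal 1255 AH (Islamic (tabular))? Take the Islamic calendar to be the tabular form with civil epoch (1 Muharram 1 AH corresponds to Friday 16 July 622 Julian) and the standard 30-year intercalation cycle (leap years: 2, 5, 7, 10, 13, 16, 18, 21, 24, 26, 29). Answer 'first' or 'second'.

first

First date → JDN 2392626; second date → JDN 2392877.
JDN 2392626 < JDN 2392877, so the first date is earlier.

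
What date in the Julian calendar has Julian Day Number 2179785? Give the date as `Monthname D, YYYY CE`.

The proleptic Gregorian equivalent of JDN 2179785 is 12 December 1255.
In the Julian calendar that day is December 5, 1255 CE.

December 5, 1255 CE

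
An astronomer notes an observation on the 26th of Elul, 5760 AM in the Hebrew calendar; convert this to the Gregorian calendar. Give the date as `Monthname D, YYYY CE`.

Julian Day Number of the source date = 2451814.
Converting JDN 2451814 to the Gregorian calendar gives 26 September 2000 CE.

September 26, 2000 CE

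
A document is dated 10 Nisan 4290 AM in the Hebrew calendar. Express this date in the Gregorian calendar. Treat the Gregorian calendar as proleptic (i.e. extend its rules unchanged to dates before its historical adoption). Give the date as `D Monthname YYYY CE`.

Julian Day Number of the source date = 1914724.
Converting JDN 1914724 to the Gregorian calendar gives 27 March 530 CE.

27 March 530 CE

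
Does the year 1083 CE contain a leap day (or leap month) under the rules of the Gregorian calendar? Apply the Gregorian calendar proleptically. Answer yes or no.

1083 is not divisible by 4, so it is a common year.

no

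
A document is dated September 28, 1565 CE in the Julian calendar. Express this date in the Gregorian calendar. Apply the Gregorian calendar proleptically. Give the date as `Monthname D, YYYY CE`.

October 8, 1565 CE

For dates in this range the Gregorian date is 10 days ahead of the Julian.
28 September 1565 Julian + 10 days → 8 October 1565 Gregorian.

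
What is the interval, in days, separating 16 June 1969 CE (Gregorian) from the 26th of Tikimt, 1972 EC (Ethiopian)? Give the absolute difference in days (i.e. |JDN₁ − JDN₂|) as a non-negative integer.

3795

First date → JDN 2440389; second date → JDN 2444184.
The interval is |2440389 − 2444184| = 3795 days.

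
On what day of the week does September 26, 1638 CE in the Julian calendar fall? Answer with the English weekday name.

Wednesday

Equivalently 6 October 1638 Gregorian, JDN 2319606.
Since JDN mod 7 = 2 (0 = Monday), the day is Wednesday.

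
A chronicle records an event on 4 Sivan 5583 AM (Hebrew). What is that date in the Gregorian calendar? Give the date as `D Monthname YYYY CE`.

14 May 1823 CE

Both dates share Julian Day Number 2387030; in the Gregorian calendar that is 14 May 1823 CE.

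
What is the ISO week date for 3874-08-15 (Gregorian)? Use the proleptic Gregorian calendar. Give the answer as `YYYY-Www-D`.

3874-W33-6

The weekday is Saturday (ISO weekday 6).
That Saturday belongs to ISO week 33 of ISO year 3874.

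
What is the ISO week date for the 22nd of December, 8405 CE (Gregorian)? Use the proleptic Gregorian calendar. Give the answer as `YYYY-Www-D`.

The weekday is Thursday (ISO weekday 4).
That Thursday belongs to ISO week 51 of ISO year 8405.

8405-W51-4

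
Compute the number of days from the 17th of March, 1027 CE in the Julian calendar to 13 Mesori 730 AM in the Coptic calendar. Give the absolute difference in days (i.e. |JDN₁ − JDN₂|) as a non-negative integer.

First date → JDN 2096245; second date → JDN 2091639.
The interval is |2096245 − 2091639| = 4606 days.

4606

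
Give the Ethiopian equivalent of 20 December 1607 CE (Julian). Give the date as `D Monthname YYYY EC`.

Both dates share Julian Day Number 2308368; in the Ethiopian calendar that is 23 Tahsas 1600 EC.

23 Tahsas 1600 EC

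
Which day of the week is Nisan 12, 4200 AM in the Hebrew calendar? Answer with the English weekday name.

Monday

In the proleptic Gregorian calendar this is 2 April 440 (JDN 1881859).
Since JDN mod 7 = 0 (0 = Monday), the day is Monday.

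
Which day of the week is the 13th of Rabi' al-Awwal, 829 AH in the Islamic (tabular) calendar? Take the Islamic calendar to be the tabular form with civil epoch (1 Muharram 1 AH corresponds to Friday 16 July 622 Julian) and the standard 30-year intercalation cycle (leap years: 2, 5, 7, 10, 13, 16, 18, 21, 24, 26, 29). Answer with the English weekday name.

In the proleptic Gregorian calendar this is 1 February 1426 (JDN 2241927).
2241927 ≡ 2 (mod 7); counting from Monday = 0 gives Wednesday.

Wednesday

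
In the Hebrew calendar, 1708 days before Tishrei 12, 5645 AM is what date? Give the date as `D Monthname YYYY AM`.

JDN of Tishrei 12, 5645 AM = 2409451.
2409451 − 1708 = 2407743.
JDN 2407743 in the Hebrew calendar is 15 Shevat 5640 AM.

15 Shevat 5640 AM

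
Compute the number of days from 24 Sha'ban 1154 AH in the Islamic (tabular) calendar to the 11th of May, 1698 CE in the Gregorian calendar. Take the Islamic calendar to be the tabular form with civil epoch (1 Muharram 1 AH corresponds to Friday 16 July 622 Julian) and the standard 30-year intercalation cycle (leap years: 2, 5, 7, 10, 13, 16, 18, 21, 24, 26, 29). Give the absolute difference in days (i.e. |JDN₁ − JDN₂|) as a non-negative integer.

First date → JDN 2357255; second date → JDN 2341373.
The interval is |2357255 − 2341373| = 15882 days.

15882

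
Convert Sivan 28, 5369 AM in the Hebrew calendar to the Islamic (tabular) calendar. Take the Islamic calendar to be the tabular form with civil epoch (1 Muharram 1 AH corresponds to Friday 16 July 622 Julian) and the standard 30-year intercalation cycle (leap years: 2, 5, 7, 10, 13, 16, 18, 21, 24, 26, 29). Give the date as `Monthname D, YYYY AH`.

The source date corresponds to 30 June 1609 in the Gregorian calendar (JDN 2308916).
That day falls on 27 Rabi' al-Awwal 1018 AH in the tabular Islamic calendar.

Rabi' al-Awwal 27, 1018 AH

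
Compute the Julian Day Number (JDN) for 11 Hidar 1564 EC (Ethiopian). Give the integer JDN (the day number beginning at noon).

Equivalently 18 November 1571 (proleptic Gregorian).
JDN 2451545 is 1 January 2000 CE (Gregorian); the target day is −156368 days from there, so JDN = 2295177.

2295177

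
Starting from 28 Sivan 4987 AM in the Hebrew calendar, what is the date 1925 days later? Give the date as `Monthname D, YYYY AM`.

JDN of 28 Sivan 4987 AM = 2169384.
2169384 + 1925 = 2171309.
JDN 2171309 in the Hebrew calendar is Tishrei 5, 4993 AM.

Tishrei 5, 4993 AM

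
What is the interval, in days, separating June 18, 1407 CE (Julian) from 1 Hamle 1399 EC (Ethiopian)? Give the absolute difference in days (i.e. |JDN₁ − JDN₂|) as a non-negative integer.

JDN of the first date = 2235133.
JDN of the second date = 2235140.
|2235140 − 2235133| = 7.

7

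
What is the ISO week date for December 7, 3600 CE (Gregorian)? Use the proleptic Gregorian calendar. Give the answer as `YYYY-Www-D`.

The weekday is Thursday (ISO weekday 4).
That Thursday belongs to ISO week 49 of ISO year 3600.

3600-W49-4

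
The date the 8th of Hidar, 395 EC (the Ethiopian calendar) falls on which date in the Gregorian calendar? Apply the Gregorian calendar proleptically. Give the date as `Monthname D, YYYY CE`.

November 5, 402 CE

Julian Day Number of the source date = 1868196.
Converting JDN 1868196 to the Gregorian calendar gives 5 November 402 CE.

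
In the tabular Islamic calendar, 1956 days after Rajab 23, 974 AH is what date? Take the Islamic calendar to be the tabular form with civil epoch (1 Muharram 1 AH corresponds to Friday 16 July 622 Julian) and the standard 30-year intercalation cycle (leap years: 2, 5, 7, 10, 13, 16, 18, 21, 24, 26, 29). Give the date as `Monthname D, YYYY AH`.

The starting date is JDN 2293438; 2293438 + 1956 = 2295394.
JDN 2295394 corresponds to Muharram 30, 980 AH.

Muharram 30, 980 AH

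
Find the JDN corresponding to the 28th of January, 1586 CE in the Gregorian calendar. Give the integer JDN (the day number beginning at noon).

2300362

JDN 2299161 is 15 October 1582 CE (Gregorian); the target day is +1201 days from there, so JDN = 2300362.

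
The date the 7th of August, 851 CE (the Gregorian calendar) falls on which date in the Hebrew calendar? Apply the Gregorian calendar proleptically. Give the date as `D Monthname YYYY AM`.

2 Elul 4611 AM

Both dates share Julian Day Number 2032100; in the Hebrew calendar that is 2 Elul 4611 AM.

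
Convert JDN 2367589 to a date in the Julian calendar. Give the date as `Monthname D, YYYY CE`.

February 8, 1770 CE

The Gregorian equivalent of JDN 2367589 is 19 February 1770.
In the Julian calendar that day is February 8, 1770 CE.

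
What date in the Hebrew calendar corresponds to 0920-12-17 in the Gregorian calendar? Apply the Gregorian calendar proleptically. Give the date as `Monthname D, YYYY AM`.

Kislev 28, 4681 AM

Both dates share Julian Day Number 2057434; in the Hebrew calendar that is 28 Kislev 4681 AM.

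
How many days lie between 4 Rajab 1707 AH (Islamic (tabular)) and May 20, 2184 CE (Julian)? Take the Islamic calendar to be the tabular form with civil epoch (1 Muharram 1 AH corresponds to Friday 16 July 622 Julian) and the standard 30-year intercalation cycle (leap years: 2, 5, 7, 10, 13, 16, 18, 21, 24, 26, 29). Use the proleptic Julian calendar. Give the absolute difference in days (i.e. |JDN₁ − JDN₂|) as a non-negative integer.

34266

First date → JDN 2553170; second date → JDN 2518904.
The interval is |2553170 − 2518904| = 34266 days.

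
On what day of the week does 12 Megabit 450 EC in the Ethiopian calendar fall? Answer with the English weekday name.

In the proleptic Gregorian calendar this is 9 March 458 (JDN 1888409).
JDN 1888409 mod 7 = 5, and JDN 0 was a Monday, so this is a Saturday.

Saturday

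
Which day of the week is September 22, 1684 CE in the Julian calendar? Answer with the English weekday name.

Monday

Equivalently 2 October 1684 Gregorian, JDN 2336404.
Since JDN mod 7 = 0 (0 = Monday), the day is Monday.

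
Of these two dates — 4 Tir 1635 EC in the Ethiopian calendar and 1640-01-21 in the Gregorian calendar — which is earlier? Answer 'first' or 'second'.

second

First date → JDN 2321162; second date → JDN 2320078.
JDN 2320078 < JDN 2321162, so the second date is earlier.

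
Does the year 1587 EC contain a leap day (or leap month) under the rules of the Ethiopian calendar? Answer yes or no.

yes

1587 mod 4 = 3; in the Ethiopian calendar a year is leap when year mod 4 = 3, so it is a leap year.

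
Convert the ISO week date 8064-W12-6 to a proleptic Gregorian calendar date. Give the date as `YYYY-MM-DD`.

8064-03-22

ISO week 1 of 8064 is the week containing the first Thursday of 8064.
Week 12, day 6 (Saturday) lands on 8064-03-22.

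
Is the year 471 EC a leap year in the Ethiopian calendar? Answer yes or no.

yes

471 mod 4 = 3; in the Ethiopian calendar a year is leap when year mod 4 = 3, so it is a leap year.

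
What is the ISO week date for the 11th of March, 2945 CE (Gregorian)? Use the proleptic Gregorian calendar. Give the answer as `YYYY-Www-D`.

2945-W10-4

The weekday is Thursday (ISO weekday 4).
That Thursday belongs to ISO week 10 of ISO year 2945.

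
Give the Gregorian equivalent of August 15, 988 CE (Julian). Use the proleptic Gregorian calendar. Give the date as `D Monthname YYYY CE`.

At this point the Julian calendar is 5 days behind the Gregorian.
15 August 988 Julian + 5 days → 20 August 988 Gregorian.

20 August 988 CE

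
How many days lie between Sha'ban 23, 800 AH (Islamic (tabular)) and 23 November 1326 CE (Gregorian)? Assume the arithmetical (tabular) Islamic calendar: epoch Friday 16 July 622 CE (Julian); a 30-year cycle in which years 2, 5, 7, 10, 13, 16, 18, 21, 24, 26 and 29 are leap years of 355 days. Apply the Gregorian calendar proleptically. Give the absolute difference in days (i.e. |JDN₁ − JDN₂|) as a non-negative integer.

JDN of the first date = 2231808.
JDN of the second date = 2205698.
|2205698 − 2231808| = 26110.

26110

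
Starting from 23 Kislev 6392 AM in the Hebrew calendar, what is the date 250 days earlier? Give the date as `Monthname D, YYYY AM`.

Counting 250 days back from JDN 2682355 reaches JDN 2682105, which is Nisan 9, 6391 AM.

Nisan 9, 6391 AM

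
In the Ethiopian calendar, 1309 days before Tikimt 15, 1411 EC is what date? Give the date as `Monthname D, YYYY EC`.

Counting 1309 days back from JDN 2239267 reaches JDN 2237958, which is Megabit 17, 1407 EC.

Megabit 17, 1407 EC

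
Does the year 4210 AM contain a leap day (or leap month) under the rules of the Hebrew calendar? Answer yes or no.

yes

Hebrew year 4210 is year 11 of its 19-year Metonic cycle; leap years are at positions 3, 6, 8, 11, 14, 17, 19, so it is a leap year (13 months).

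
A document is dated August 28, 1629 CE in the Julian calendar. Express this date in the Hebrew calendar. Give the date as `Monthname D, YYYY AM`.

Elul 19, 5389 AM

Julian Day Number of the source date = 2316290.
Converting JDN 2316290 to the Hebrew calendar gives 19 Elul 5389 AM.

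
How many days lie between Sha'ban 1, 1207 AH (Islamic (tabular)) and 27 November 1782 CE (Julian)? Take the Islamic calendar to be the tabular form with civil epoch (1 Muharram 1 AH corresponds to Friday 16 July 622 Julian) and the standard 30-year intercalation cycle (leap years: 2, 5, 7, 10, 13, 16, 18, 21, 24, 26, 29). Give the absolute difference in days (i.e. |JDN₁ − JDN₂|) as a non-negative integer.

3749

JDN of the first date = 2376013.
JDN of the second date = 2372264.
|2372264 − 2376013| = 3749.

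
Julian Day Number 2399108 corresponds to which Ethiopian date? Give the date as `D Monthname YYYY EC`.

1 Sene 1848 EC

JDN 2399108 is 7 June 1856 in the Gregorian calendar.
In the Ethiopian calendar that day is 1 Sene 1848 EC.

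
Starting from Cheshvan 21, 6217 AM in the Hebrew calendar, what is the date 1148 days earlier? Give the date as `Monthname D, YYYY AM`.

Counting 1148 days back from JDN 2618419 reaches JDN 2617271, which is Elul 24, 6213 AM.

Elul 24, 6213 AM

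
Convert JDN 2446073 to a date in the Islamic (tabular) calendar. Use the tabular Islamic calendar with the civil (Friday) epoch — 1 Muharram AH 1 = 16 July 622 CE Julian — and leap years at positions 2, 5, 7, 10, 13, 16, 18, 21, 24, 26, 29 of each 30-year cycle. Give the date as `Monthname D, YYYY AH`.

JDN 2446073 is 7 January 1985 in the Gregorian calendar.
In the tabular Islamic calendar that day is Rabi' al-Thani 14, 1405 AH.

Rabi' al-Thani 14, 1405 AH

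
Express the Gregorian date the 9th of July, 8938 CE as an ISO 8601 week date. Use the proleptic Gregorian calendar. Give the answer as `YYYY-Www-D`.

8938-W28-3

The weekday is Wednesday (ISO weekday 3).
That Wednesday belongs to ISO week 28 of ISO year 8938.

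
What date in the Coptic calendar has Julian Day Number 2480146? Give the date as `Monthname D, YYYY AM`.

Parmouti 14, 1794 AM

JDN 2480146 is 22 April 2078 in the Gregorian calendar.
In the Coptic calendar that day is Parmouti 14, 1794 AM.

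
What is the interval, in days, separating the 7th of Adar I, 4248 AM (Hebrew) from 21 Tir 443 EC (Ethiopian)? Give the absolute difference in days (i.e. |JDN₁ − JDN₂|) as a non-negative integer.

13534

First date → JDN 1899335; second date → JDN 1885801.
The interval is |1899335 − 1885801| = 13534 days.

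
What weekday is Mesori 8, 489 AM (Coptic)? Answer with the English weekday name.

Sunday

This is JDN 2003609 (5 August 773 Gregorian).
Since JDN mod 7 = 6 (0 = Monday), the day is Sunday.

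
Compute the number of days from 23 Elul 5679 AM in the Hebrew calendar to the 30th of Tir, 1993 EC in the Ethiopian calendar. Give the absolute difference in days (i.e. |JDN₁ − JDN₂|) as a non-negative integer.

First date → JDN 2422220; second date → JDN 2451948.
The interval is |2422220 − 2451948| = 29728 days.

29728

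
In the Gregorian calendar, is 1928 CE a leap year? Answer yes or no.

1928 is divisible by 4 and not by 100, so it is a leap year.

yes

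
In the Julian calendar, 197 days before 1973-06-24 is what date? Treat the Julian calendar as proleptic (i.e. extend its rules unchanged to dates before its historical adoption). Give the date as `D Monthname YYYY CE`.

9 December 1972 CE

JDN of 1973-06-24 = 2441871.
2441871 − 197 = 2441674.
JDN 2441674 in the Julian calendar is 9 December 1972 CE.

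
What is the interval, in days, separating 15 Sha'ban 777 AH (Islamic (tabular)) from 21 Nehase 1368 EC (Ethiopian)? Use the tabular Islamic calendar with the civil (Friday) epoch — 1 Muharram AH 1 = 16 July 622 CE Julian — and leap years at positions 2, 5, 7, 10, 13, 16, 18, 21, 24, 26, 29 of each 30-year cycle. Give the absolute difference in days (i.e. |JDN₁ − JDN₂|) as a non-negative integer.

218

JDN of the first date = 2223650.
JDN of the second date = 2223868.
|2223868 − 2223650| = 218.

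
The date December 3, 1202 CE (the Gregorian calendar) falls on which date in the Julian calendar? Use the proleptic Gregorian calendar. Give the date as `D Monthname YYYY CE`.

26 November 1202 CE

The Julian–Gregorian offset here is 7 days (Julian trailing).
3 December 1202 Gregorian − 7 days → 26 November 1202 Julian.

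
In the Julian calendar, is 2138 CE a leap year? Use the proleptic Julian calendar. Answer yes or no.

2138 mod 4 = 2, so it is a common year in the Julian calendar.

no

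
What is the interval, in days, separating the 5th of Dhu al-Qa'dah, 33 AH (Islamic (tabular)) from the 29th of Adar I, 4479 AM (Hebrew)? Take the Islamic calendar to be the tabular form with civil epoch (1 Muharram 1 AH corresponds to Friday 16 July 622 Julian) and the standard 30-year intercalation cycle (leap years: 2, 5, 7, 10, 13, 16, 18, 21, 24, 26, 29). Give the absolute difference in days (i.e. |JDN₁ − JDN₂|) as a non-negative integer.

First date → JDN 1960079; second date → JDN 1983726.
The interval is |1960079 − 1983726| = 23647 days.

23647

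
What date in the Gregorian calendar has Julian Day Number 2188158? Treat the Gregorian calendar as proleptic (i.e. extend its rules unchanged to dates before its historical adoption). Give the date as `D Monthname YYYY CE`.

14 November 1278 CE

JDN 2451545 is 1 Jan 2000; 2188158 is −263387 days from there.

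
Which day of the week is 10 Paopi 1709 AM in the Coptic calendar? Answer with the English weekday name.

Tuesday

Equivalently 20 October 1992 Gregorian, JDN 2448916.
JDN 2448916 mod 7 = 1, and JDN 0 was a Monday, so this is a Tuesday.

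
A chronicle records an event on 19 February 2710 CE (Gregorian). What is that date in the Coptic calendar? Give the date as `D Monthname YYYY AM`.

Julian Day Number of the source date = 2710916.
Converting JDN 2710916 to the Coptic calendar gives 6 Meshir 2426 AM.

6 Meshir 2426 AM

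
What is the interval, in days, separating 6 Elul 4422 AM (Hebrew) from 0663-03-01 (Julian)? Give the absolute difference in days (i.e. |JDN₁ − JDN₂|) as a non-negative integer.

187

First date → JDN 1963091; second date → JDN 1963278.
The interval is |1963091 − 1963278| = 187 days.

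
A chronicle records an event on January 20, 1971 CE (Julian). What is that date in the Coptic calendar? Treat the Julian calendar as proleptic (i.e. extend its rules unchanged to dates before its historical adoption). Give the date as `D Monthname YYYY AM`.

Julian Day Number of the source date = 2440985.
Converting JDN 2440985 to the Coptic calendar gives 25 Tobi 1687 AM.

25 Tobi 1687 AM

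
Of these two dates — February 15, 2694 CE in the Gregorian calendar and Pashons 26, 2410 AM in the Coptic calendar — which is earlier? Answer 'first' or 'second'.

first

Converting both to JDN: 2705069 vs 2705182; the smaller is the first.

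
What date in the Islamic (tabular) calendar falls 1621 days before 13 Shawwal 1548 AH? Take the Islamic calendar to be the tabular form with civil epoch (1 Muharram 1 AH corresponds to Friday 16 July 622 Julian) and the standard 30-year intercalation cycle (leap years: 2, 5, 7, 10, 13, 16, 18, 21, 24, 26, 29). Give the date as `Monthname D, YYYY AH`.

Rabi' al-Awwal 16, 1544 AH

The starting date is JDN 2496923; 2496923 − 1621 = 2495302.
JDN 2495302 corresponds to Rabi' al-Awwal 16, 1544 AH.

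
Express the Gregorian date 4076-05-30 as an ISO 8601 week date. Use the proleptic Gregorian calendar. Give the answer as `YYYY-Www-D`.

The weekday is Saturday (ISO weekday 6).
That Saturday belongs to ISO week 22 of ISO year 4076.

4076-W22-6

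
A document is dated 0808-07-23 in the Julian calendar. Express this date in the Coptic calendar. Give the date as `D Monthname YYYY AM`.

The source date corresponds to 27 July 808 in the proleptic Gregorian calendar (JDN 2016384).
That day falls on 29 Epip 524 AM in the Coptic calendar.

29 Epip 524 AM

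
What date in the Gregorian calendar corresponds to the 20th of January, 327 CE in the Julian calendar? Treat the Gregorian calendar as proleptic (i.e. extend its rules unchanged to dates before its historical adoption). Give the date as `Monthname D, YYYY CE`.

January 21, 327 CE

For dates in this range the Gregorian date is 1 day ahead of the Julian.
20 January 327 Julian + 1 day → 21 January 327 Gregorian.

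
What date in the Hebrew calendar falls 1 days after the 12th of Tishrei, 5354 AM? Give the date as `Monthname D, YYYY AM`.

Tishrei 13, 5354 AM

JDN of the 12th of Tishrei, 5354 AM = 2303172.
2303172 + 1 = 2303173.
JDN 2303173 in the Hebrew calendar is Tishrei 13, 5354 AM.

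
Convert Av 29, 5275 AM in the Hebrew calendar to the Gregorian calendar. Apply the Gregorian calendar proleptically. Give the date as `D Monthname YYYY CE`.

20 August 1515 CE

Both dates share Julian Day Number 2274633; in the Gregorian calendar that is 20 August 1515 CE.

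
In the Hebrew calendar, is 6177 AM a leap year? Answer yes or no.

Hebrew year 6177 is year 2 of its 19-year Metonic cycle; leap years are at positions 3, 6, 8, 11, 14, 17, 19, so it is a common year (12 months).

no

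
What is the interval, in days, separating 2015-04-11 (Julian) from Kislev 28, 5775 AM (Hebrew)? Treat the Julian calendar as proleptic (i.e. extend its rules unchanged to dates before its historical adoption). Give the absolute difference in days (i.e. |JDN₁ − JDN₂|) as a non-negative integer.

JDN of the first date = 2457137.
JDN of the second date = 2457012.
|2457012 − 2457137| = 125.

125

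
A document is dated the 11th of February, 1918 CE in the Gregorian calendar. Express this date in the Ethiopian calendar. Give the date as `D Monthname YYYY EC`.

Julian Day Number of the source date = 2421636.
Converting JDN 2421636 to the Ethiopian calendar gives 4 Yekatit 1910 EC.

4 Yekatit 1910 EC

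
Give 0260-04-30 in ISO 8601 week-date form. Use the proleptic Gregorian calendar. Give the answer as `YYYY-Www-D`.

0260-W18-1

The weekday is Monday (ISO weekday 1).
That Monday belongs to ISO week 18 of ISO year 260.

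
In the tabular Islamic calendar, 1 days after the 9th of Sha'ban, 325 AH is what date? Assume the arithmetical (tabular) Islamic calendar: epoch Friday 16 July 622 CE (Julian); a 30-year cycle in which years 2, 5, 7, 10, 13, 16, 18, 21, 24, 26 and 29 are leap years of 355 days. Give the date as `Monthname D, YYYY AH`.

Sha'ban 10, 325 AH

JDN of the 9th of Sha'ban, 325 AH = 2063470.
2063470 + 1 = 2063471.
JDN 2063471 in the tabular Islamic calendar is Sha'ban 10, 325 AH.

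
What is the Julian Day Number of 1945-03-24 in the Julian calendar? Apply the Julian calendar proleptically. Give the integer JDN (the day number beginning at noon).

2431552

Equivalently 6 April 1945 (Gregorian).
JDN 2299161 is 15 October 1582 CE (Gregorian); the target day is +132391 days from there, so JDN = 2431552.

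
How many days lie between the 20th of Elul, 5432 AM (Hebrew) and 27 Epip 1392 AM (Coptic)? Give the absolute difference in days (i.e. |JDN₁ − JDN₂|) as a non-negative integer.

1418

JDN of the first date = 2332001.
JDN of the second date = 2333419.
|2333419 − 2332001| = 1418.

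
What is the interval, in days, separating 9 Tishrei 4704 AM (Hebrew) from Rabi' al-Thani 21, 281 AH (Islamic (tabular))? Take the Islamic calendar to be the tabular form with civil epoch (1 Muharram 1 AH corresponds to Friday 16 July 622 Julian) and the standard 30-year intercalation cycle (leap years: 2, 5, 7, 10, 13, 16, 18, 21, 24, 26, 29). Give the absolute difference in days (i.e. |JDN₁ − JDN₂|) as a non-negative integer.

17971

JDN of the first date = 2065743.
JDN of the second date = 2047772.
|2047772 − 2065743| = 17971.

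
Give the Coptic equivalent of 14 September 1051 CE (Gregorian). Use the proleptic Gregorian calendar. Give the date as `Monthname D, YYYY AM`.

Both dates share Julian Day Number 2105186; in the Coptic calendar that is 10 Thout 768 AM.

Thout 10, 768 AM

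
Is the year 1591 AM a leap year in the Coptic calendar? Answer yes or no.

1591 mod 4 = 3; in the Coptic calendar a year is leap when year mod 4 = 3, so it is a leap year.

yes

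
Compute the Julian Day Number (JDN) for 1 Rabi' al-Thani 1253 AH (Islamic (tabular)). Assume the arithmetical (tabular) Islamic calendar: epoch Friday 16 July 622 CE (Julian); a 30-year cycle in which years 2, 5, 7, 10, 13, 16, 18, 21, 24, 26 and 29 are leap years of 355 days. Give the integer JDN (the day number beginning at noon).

Equivalently 5 July 1837 (Gregorian).
JDN 2400001 is 17 November 1858 CE (Gregorian), MJD 0; the target day is −7805 days from there, so JDN = 2392196.

2392196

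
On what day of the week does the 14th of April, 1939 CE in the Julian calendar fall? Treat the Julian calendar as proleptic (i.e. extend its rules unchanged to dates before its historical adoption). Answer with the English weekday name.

Thursday

Equivalently 27 April 1939 Gregorian, JDN 2429381.
Since JDN mod 7 = 3 (0 = Monday), the day is Thursday.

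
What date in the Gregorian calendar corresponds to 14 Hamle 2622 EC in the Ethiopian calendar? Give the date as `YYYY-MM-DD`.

2630-07-26

Julian Day Number of the source date = 2681854.
Converting JDN 2681854 to the Gregorian calendar gives 26 July 2630 CE.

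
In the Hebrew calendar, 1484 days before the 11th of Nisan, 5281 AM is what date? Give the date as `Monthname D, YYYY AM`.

Adar II 2, 5277 AM

JDN of the 11th of Nisan, 5281 AM = 2276681.
2276681 − 1484 = 2275197.
JDN 2275197 in the Hebrew calendar is Adar II 2, 5277 AM.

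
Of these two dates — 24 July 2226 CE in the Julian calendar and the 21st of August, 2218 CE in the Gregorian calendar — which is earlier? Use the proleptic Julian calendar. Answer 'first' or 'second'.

Converting both to JDN: 2534309 vs 2531400; the smaller is the second.

second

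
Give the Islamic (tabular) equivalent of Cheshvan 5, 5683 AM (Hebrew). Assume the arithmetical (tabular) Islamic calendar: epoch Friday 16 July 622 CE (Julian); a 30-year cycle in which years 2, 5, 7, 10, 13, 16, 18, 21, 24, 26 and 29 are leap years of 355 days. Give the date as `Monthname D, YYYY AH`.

Rabi' al-Awwal 6, 1341 AH

Julian Day Number of the source date = 2423355.
Converting JDN 2423355 to the tabular Islamic calendar gives 6 Rabi' al-Awwal 1341 AH.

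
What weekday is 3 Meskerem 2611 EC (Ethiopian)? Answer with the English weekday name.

Equivalently 18 September 2618 Gregorian, JDN 2677525.
JDN 2677525 mod 7 = 4, and JDN 0 was a Monday, so this is a Friday.

Friday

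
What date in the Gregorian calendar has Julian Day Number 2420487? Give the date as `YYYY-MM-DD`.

1914-12-20

Counting from JDN 2299161 = 15 Oct 1582 gives an offset of 121326 days.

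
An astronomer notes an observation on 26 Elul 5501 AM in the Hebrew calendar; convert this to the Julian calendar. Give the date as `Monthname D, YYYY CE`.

August 27, 1741 CE

Both dates share Julian Day Number 2357197; in the Julian calendar that is 27 August 1741 CE.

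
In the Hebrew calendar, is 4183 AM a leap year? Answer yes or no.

Hebrew year 4183 is year 3 of its 19-year Metonic cycle; leap years are at positions 3, 6, 8, 11, 14, 17, 19, so it is a leap year (13 months).

yes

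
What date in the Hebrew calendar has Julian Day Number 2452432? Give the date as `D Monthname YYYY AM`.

26 Sivan 5762 AM

The Gregorian equivalent of JDN 2452432 is 6 June 2002.
In the Hebrew calendar that day is 26 Sivan 5762 AM.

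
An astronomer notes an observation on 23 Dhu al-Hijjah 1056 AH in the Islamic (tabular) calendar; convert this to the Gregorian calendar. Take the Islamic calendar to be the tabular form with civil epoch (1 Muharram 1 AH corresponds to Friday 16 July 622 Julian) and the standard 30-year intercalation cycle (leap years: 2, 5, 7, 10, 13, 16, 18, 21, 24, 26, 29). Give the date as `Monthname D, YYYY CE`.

January 30, 1647 CE

Julian Day Number of the source date = 2322644.
Converting JDN 2322644 to the Gregorian calendar gives 30 January 1647 CE.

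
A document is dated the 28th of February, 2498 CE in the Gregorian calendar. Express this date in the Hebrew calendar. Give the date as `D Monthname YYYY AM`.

7 Adar 6258 AM

Both dates share Julian Day Number 2633495; in the Hebrew calendar that is 7 Adar 6258 AM.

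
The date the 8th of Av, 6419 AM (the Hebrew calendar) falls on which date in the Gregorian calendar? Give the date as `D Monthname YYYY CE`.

Both dates share Julian Day Number 2692440; in the Gregorian calendar that is 20 July 2659 CE.

20 July 2659 CE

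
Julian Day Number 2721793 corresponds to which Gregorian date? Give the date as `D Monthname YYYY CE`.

1 December 2739 CE

Counting from JDN 2299161 = 15 Oct 1582 gives an offset of 422632 days.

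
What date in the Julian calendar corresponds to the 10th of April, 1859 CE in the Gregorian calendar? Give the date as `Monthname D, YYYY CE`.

At this point the Julian calendar is 12 days behind the Gregorian.
10 April 1859 Gregorian − 12 days → 29 March 1859 Julian.

March 29, 1859 CE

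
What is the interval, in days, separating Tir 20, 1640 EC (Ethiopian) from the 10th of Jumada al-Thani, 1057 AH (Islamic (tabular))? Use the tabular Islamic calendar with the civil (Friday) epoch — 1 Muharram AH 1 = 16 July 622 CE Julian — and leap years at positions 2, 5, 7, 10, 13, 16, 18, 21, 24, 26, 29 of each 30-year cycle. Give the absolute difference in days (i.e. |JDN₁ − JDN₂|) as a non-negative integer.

First date → JDN 2323005; second date → JDN 2322808.
The interval is |2323005 − 2322808| = 197 days.

197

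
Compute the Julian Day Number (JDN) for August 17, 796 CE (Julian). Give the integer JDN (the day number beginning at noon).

2012026

In the proleptic Gregorian calendar the same day is 21 August 796.
JDN 2400001 is 17 November 1858 CE (Gregorian), MJD 0; the target day is −387975 days from there, so JDN = 2012026.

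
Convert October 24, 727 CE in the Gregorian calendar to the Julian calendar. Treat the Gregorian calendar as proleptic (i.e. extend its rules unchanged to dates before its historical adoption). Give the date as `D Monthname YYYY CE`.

20 October 727 CE

The Julian–Gregorian offset here is 4 days (Julian trailing).
24 October 727 Gregorian − 4 days → 20 October 727 Julian.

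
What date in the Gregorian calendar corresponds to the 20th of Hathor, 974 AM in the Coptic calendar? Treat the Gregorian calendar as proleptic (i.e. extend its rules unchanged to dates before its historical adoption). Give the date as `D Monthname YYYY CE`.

23 November 1257 CE

Julian Day Number of the source date = 2180497.
Converting JDN 2180497 to the Gregorian calendar gives 23 November 1257 CE.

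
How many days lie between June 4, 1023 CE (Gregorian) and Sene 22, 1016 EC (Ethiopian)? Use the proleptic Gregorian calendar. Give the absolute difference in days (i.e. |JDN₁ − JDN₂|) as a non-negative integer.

First date → JDN 2094857; second date → JDN 2095241.
The interval is |2094857 − 2095241| = 384 days.

384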